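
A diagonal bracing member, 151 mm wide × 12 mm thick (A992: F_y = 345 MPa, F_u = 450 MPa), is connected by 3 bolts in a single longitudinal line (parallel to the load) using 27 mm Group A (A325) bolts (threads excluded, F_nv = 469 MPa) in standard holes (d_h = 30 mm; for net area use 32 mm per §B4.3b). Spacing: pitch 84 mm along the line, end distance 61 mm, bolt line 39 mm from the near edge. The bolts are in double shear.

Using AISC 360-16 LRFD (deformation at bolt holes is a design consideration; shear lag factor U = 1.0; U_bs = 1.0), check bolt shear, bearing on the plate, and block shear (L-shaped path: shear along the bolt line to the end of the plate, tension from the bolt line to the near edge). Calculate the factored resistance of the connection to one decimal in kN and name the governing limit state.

Bolt shear: A_b = π(27)²/4 = 572.56 mm². φR_n = 0.75 × 469 × 572.56 × 3 × 2 = 1208.4 kN.
Bearing (12 mm plate, F_u = 450 MPa): end bolts L_c = 61 − 30/2 = 46, R_n = min(1.2×46×12×450, 2.4×27×12×450) = 298.08 kN/bolt; interior L_c = 84 − 30 = 54, R_n = 349.92 kN/bolt. φR_n = 0.75 × (1×298.08 + 2×349.92) = 748.4 kN.
Block shear: shear path 1×[61+2×84] = 1×229 mm, A_gv = 2748, A_nv = 1×(229 − 2.5×32)×12 = 1788 mm²; tension to near edge: (39 − 0.5×32)×12 = 276 mm². R_n = min(0.6×450×1788, 0.6×345×2748) + 1.0×450×276 = min(482.76, 568.84) + 124.2 = 606.96 kN. φR_n = 0.75 × 606.96 = 455.2 kN.
Governing: min(1208.4, 748.4, 455.2) = 455.2 kN → block shear.

455.2 kN (block shear governs)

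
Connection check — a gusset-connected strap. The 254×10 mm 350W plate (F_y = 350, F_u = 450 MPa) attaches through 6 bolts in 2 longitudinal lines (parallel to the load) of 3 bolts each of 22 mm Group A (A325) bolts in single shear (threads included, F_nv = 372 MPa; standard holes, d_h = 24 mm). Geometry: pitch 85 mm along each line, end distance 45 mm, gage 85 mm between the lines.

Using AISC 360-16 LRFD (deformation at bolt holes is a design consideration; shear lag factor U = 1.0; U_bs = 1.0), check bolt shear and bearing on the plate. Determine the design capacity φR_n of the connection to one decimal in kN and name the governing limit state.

Bolt shear: A_b = π(22)²/4 = 380.13 mm². φR_n = 0.75 × 372 × 380.13 × 6 × 1 = 636.3 kN.
Bearing (10 mm plate, F_u = 450 MPa): end bolts L_c = 45 − 24/2 = 33, R_n = min(1.2×33×10×450, 2.4×22×10×450) = 178.2 kN/bolt; interior L_c = 85 − 24 = 61, R_n = 237.6 kN/bolt. φR_n = 0.75 × (2×178.2 + 4×237.6) = 980.1 kN.
Governing: min(636.3, 980.1) = 636.3 kN → bolt shear.

636.3 kN (bolt shear governs)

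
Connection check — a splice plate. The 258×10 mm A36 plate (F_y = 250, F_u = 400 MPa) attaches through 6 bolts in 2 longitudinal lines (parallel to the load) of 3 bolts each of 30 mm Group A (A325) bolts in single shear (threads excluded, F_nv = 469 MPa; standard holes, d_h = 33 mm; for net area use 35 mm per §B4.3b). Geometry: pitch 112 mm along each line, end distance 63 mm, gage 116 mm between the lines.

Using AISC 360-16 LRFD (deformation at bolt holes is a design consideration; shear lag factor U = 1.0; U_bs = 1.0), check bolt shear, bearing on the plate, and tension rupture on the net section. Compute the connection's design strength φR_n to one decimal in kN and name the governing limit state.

Bolt shear: A_b = π(30)²/4 = 706.86 mm². φR_n = 0.75 × 469 × 706.86 × 6 × 1 = 1491.8 kN.
Bearing (10 mm plate, F_u = 400 MPa): end bolts L_c = 63 − 33/2 = 46.5, R_n = min(1.2×46.5×10×400, 2.4×30×10×400) = 223.2 kN/bolt; interior L_c = 112 − 33 = 79, R_n = 288 kN/bolt. φR_n = 0.75 × (2×223.2 + 4×288) = 1198.8 kN.
Tension rupture (net): A_n = (258 − 2×35)×10 = 1880 mm² (U = 1.0, A_e = A_n). φR_n = 0.75 × 400 × 1880 = 564.0 kN.
Governing: min(1491.8, 1198.8, 564.0) = 564.0 kN → net-section rupture.

564.0 kN (net-section rupture governs)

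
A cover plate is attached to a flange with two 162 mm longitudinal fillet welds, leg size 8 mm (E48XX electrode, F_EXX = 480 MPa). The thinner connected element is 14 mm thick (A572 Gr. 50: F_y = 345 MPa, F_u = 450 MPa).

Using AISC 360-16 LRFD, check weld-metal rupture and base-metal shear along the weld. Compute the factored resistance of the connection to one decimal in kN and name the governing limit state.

395.8 kN (weld metal governs)

Weld metal: throat = 0.707×8 = 5.656 mm, L = 2×162 = 324 mm. φR_n = 0.75 × 0.6 × 480 × 5.656 × 324 = 395.8 kN.
Base metal shear (14 mm plate): yield φR_n = 1.0×0.6×345×14×324 = 939.0 kN; rupture φR_n = 0.75×0.6×450×14×324 = 918.5 kN; take 918.5 kN (rupture).
Governing: min(395.8, 918.5) = 395.8 kN → weld metal.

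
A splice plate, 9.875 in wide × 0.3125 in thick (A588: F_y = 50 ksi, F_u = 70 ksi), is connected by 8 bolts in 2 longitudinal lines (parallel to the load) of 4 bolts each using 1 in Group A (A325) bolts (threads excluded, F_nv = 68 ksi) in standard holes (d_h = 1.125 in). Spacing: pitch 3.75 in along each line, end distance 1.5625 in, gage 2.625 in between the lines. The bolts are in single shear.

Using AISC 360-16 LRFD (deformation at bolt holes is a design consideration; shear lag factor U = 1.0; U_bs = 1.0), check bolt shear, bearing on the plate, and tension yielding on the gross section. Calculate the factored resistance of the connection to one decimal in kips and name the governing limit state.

Bolt shear: A_b = π(1)²/4 = 0.7854 in². φR_n = 0.75 × 68 × 0.7854 × 8 × 1 = 320.4 kips.
Bearing (0.3125 in plate, F_u = 70 ksi): end bolts L_c = 1.5625 − 1.125/2 = 1, R_n = min(1.2×1×0.3125×70, 2.4×1×0.3125×70) = 26.25 kips/bolt; interior L_c = 3.75 − 1.125 = 2.625, R_n = 52.5 kips/bolt. φR_n = 0.75 × (2×26.25 + 6×52.5) = 275.6 kips.
Tension yield (gross): A_g = 9.875×0.3125 = 3.0859 in². φR_n = 0.90 × 50 × 3.0859 = 138.9 kips.
Governing: min(320.4, 275.6, 138.9) = 138.9 kips → gross-section yield.

138.9 kips (gross-section yield governs)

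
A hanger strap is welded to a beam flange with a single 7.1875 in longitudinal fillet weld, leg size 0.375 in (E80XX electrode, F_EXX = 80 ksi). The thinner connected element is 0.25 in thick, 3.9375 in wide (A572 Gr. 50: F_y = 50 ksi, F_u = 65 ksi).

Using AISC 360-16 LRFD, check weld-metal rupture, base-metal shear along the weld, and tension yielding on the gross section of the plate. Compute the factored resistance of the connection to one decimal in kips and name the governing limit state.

44.3 kips (gross-section yield governs)

Weld metal: throat = 0.707×0.375 = 0.26513 in, L = 7.1875 in. φR_n = 0.75 × 0.6 × 80 × 0.26513 × 7.1875 = 68.6 kips.
Base metal shear (0.25 in plate): yield φR_n = 1.0×0.6×50×0.25×7.1875 = 53.9 kips; rupture φR_n = 0.75×0.6×65×0.25×7.1875 = 52.6 kips; take 52.6 kips (rupture).
Tension yield (gross): A_g = 3.9375×0.25 = 0.98438 in². φR_n = 0.90 × 50 × 0.98438 = 44.3 kips.
Governing: min(68.6, 52.6, 44.3) = 44.3 kips → gross-section yield.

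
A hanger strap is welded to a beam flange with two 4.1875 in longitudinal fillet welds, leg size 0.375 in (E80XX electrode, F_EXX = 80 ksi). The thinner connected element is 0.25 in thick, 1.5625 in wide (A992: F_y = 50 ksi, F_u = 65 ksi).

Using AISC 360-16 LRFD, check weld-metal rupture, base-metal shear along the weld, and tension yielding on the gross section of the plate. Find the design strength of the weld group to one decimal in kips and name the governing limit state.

Weld metal: throat = 0.707×0.375 = 0.26513 in, L = 2×4.1875 = 8.375 in. φR_n = 0.75 × 0.6 × 80 × 0.26513 × 8.375 = 79.9 kips.
Base metal shear (0.25 in plate): yield φR_n = 1.0×0.6×50×0.25×8.375 = 62.8 kips; rupture φR_n = 0.75×0.6×65×0.25×8.375 = 61.2 kips; take 61.2 kips (rupture).
Tension yield (gross): A_g = 1.5625×0.25 = 0.39063 in². φR_n = 0.90 × 50 × 0.39063 = 17.6 kips.
Governing: min(79.9, 61.2, 17.6) = 17.6 kips → gross-section yield.

17.6 kips (gross-section yield governs)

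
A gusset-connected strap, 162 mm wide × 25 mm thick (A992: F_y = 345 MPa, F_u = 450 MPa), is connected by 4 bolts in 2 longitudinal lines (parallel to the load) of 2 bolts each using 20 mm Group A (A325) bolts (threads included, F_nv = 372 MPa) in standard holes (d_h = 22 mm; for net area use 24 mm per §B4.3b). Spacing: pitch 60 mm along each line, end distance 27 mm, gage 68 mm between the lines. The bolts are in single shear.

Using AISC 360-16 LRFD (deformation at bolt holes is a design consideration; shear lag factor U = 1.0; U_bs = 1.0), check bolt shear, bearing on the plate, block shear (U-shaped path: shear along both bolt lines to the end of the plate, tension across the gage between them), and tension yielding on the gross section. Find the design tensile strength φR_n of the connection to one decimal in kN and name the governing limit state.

Bolt shear: A_b = π(20)²/4 = 314.16 mm². φR_n = 0.75 × 372 × 314.16 × 4 × 1 = 350.6 kN.
Bearing (25 mm plate, F_u = 450 MPa): end bolts L_c = 27 − 22/2 = 16, R_n = min(1.2×16×25×450, 2.4×20×25×450) = 216 kN/bolt; interior L_c = 60 − 22 = 38, R_n = 513 kN/bolt. φR_n = 0.75 × (2×216 + 2×513) = 1093.5 kN.
Block shear: shear path 2×[27+1×60] = 2×87 mm, A_gv = 4350, A_nv = 2×(87 − 1.5×24)×25 = 2550 mm²; tension across gage: (68 − 1×24)×25 = 1100 mm². R_n = min(0.6×450×2550, 0.6×345×4350) + 1.0×450×1100 = min(688.5, 900.45) + 495 = 1183.5 kN. φR_n = 0.75 × 1183.5 = 887.6 kN.
Tension yield (gross): A_g = 162×25 = 4050 mm². φR_n = 0.90 × 345 × 4050 = 1257.5 kN.
Governing: min(350.6, 1093.5, 887.6, 1257.5) = 350.6 kN → bolt shear.

350.6 kN (bolt shear governs)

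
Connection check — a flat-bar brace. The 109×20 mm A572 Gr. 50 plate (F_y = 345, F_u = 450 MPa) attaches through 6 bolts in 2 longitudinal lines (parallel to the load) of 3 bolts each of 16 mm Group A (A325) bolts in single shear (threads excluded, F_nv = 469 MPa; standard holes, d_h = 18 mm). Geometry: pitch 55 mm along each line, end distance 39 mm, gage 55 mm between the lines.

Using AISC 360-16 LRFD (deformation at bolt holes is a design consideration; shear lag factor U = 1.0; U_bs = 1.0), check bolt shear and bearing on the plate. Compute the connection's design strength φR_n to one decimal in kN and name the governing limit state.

Bolt shear: A_b = π(16)²/4 = 201.06 mm². φR_n = 0.75 × 469 × 201.06 × 6 × 1 = 424.3 kN.
Bearing (20 mm plate, F_u = 450 MPa): end bolts L_c = 39 − 18/2 = 30, R_n = min(1.2×30×20×450, 2.4×16×20×450) = 324 kN/bolt; interior L_c = 55 − 18 = 37, R_n = 345.6 kN/bolt. φR_n = 0.75 × (2×324 + 4×345.6) = 1522.8 kN.
Governing: min(424.3, 1522.8) = 424.3 kN → bolt shear.

424.3 kN (bolt shear governs)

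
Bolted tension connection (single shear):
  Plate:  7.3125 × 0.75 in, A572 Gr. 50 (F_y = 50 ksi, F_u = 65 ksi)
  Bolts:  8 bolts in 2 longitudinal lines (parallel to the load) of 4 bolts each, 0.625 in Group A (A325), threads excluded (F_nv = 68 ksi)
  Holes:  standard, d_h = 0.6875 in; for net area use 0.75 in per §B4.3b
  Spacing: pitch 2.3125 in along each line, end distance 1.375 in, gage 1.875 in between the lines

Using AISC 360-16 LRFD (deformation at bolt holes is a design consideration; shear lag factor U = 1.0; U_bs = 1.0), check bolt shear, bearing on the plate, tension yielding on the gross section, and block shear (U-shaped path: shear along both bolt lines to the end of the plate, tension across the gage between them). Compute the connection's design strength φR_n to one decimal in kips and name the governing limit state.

125.2 kips (bolt shear governs)

Bolt shear: A_b = π(0.625)²/4 = 0.3068 in². φR_n = 0.75 × 68 × 0.3068 × 8 × 1 = 125.2 kips.
Bearing (0.75 in plate, F_u = 65 ksi): end bolts L_c = 1.375 − 0.6875/2 = 1.03125, R_n = min(1.2×1.03125×0.75×65, 2.4×0.625×0.75×65) = 60.328 kips/bolt; interior L_c = 2.3125 − 0.6875 = 1.625, R_n = 73.125 kips/bolt. φR_n = 0.75 × (2×60.328 + 6×73.125) = 419.6 kips.
Tension yield (gross): A_g = 7.3125×0.75 = 5.4844 in². φR_n = 0.90 × 50 × 5.4844 = 246.8 kips.
Block shear: shear path 2×[1.375+3×2.3125] = 2×8.3125 in, A_gv = 12.469, A_nv = 2×(8.3125 − 3.5×0.75)×0.75 = 8.5313 in²; tension across gage: (1.875 − 1×0.75)×0.75 = 0.84375 in². R_n = min(0.6×65×8.5313, 0.6×50×12.469) + 1.0×65×0.84375 = min(332.72, 374.07) + 54.844 = 387.56 kips. φR_n = 0.75 × 387.56 = 290.7 kips.
Governing: min(125.2, 419.6, 246.8, 290.7) = 125.2 kips → bolt shear.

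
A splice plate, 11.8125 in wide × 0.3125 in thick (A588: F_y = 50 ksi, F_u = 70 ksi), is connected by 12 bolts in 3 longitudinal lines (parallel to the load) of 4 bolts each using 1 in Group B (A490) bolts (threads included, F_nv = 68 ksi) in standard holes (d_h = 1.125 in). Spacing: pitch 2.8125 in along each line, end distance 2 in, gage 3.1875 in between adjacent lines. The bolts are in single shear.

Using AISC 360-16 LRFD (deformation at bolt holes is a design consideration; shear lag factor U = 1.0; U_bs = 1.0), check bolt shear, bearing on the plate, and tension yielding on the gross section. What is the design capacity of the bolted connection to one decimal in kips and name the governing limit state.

166.1 kips (gross-section yield governs)

Bolt shear: A_b = π(1)²/4 = 0.7854 in². φR_n = 0.75 × 68 × 0.7854 × 12 × 1 = 480.7 kips.
Bearing (0.3125 in plate, F_u = 70 ksi): end bolts L_c = 2 − 1.125/2 = 1.4375, R_n = min(1.2×1.4375×0.3125×70, 2.4×1×0.3125×70) = 37.734 kips/bolt; interior L_c = 2.8125 − 1.125 = 1.6875, R_n = 44.297 kips/bolt. φR_n = 0.75 × (3×37.734 + 9×44.297) = 383.9 kips.
Tension yield (gross): A_g = 11.8125×0.3125 = 3.6914 in². φR_n = 0.90 × 50 × 3.6914 = 166.1 kips.
Governing: min(480.7, 383.9, 166.1) = 166.1 kips → gross-section yield.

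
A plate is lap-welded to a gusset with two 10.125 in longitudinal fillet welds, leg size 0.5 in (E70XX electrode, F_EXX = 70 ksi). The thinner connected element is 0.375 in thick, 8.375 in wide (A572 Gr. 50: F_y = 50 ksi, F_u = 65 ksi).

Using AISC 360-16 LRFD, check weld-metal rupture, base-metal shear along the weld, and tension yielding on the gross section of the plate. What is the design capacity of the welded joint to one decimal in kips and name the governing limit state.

141.3 kips (gross-section yield governs)

Weld metal: throat = 0.707×0.5 = 0.3535 in, L = 2×10.125 = 20.25 in. φR_n = 0.75 × 0.6 × 70 × 0.3535 × 20.25 = 225.5 kips.
Base metal shear (0.375 in plate): yield φR_n = 1.0×0.6×50×0.375×20.25 = 227.8 kips; rupture φR_n = 0.75×0.6×65×0.375×20.25 = 222.1 kips; take 222.1 kips (rupture).
Tension yield (gross): A_g = 8.375×0.375 = 3.1406 in². φR_n = 0.90 × 50 × 3.1406 = 141.3 kips.
Governing: min(225.5, 222.1, 141.3) = 141.3 kips → gross-section yield.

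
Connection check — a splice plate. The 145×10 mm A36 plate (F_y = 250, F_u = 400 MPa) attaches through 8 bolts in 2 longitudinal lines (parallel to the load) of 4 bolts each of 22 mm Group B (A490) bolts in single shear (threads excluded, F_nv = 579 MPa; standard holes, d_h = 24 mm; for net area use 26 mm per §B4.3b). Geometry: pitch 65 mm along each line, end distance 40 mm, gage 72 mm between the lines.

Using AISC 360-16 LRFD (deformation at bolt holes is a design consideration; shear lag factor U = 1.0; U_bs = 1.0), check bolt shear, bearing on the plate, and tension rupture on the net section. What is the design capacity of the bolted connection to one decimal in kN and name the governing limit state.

279.0 kN (net-section rupture governs)

Bolt shear: A_b = π(22)²/4 = 380.13 mm². φR_n = 0.75 × 579 × 380.13 × 8 × 1 = 1320.6 kN.
Bearing (10 mm plate, F_u = 400 MPa): end bolts L_c = 40 − 24/2 = 28, R_n = min(1.2×28×10×400, 2.4×22×10×400) = 134.4 kN/bolt; interior L_c = 65 − 24 = 41, R_n = 196.8 kN/bolt. φR_n = 0.75 × (2×134.4 + 6×196.8) = 1087.2 kN.
Tension rupture (net): A_n = (145 − 2×26)×10 = 930 mm² (U = 1.0, A_e = A_n). φR_n = 0.75 × 400 × 930 = 279.0 kN.
Governing: min(1320.6, 1087.2, 279.0) = 279.0 kN → net-section rupture.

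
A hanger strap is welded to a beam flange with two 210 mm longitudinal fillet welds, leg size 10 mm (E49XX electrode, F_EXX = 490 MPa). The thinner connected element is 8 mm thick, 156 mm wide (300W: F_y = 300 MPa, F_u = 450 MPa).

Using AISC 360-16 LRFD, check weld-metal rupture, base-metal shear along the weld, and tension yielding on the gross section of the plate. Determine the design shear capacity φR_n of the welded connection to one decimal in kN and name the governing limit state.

337.0 kN (gross-section yield governs)

Weld metal: throat = 0.707×10 = 7.07 mm, L = 2×210 = 420 mm. φR_n = 0.75 × 0.6 × 490 × 7.07 × 420 = 654.8 kN.
Base metal shear (8 mm plate): yield φR_n = 1.0×0.6×300×8×420 = 604.8 kN; rupture φR_n = 0.75×0.6×450×8×420 = 680.4 kN; take 604.8 kN (yield).
Tension yield (gross): A_g = 156×8 = 1248 mm². φR_n = 0.90 × 300 × 1248 = 337.0 kN.
Governing: min(654.8, 604.8, 337.0) = 337.0 kN → gross-section yield.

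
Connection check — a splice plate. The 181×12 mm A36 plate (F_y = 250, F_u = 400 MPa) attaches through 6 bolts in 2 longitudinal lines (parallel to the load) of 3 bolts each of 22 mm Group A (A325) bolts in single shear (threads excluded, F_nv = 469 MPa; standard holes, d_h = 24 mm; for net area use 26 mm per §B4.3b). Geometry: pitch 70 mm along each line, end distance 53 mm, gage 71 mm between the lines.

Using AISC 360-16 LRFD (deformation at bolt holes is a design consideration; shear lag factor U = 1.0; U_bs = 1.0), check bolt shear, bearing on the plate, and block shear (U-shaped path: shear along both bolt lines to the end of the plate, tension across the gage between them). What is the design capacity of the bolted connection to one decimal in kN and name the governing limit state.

Bolt shear: A_b = π(22)²/4 = 380.13 mm². φR_n = 0.75 × 469 × 380.13 × 6 × 1 = 802.3 kN.
Bearing (12 mm plate, F_u = 400 MPa): end bolts L_c = 53 − 24/2 = 41, R_n = min(1.2×41×12×400, 2.4×22×12×400) = 236.16 kN/bolt; interior L_c = 70 − 24 = 46, R_n = 253.44 kN/bolt. φR_n = 0.75 × (2×236.16 + 4×253.44) = 1114.6 kN.
Block shear: shear path 2×[53+2×70] = 2×193 mm, A_gv = 4632, A_nv = 2×(193 − 2.5×26)×12 = 3072 mm²; tension across gage: (71 − 1×26)×12 = 540 mm². R_n = min(0.6×400×3072, 0.6×250×4632) + 1.0×400×540 = min(737.28, 694.8) + 216 = 910.8 kN. φR_n = 0.75 × 910.8 = 683.1 kN.
Governing: min(802.3, 1114.6, 683.1) = 683.1 kN → block shear.

683.1 kN (block shear governs)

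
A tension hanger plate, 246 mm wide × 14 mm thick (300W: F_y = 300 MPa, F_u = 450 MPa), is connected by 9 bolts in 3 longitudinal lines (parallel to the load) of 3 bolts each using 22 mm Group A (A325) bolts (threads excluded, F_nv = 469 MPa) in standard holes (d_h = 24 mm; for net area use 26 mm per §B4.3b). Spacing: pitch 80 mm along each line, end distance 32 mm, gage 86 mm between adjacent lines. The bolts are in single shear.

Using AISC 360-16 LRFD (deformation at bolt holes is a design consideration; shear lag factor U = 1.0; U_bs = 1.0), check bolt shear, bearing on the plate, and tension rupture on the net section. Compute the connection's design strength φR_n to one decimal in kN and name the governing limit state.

Bolt shear: A_b = π(22)²/4 = 380.13 mm². φR_n = 0.75 × 469 × 380.13 × 9 × 1 = 1203.4 kN.
Bearing (14 mm plate, F_u = 450 MPa): end bolts L_c = 32 − 24/2 = 20, R_n = min(1.2×20×14×450, 2.4×22×14×450) = 151.2 kN/bolt; interior L_c = 80 − 24 = 56, R_n = 332.64 kN/bolt. φR_n = 0.75 × (3×151.2 + 6×332.64) = 1837.1 kN.
Tension rupture (net): A_n = (246 − 3×26)×14 = 2352 mm² (U = 1.0, A_e = A_n). φR_n = 0.75 × 450 × 2352 = 793.8 kN.
Governing: min(1203.4, 1837.1, 793.8) = 793.8 kN → net-section rupture.

793.8 kN (net-section rupture governs)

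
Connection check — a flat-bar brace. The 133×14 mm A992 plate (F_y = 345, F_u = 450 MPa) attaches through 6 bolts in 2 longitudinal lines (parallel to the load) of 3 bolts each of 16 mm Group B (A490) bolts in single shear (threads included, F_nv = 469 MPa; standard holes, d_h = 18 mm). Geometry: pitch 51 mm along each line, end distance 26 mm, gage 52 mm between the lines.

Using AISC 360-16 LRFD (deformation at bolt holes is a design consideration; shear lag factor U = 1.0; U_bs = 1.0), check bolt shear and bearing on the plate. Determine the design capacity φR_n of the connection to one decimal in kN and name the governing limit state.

Bolt shear: A_b = π(16)²/4 = 201.06 mm². φR_n = 0.75 × 469 × 201.06 × 6 × 1 = 424.3 kN.
Bearing (14 mm plate, F_u = 450 MPa): end bolts L_c = 26 − 18/2 = 17, R_n = min(1.2×17×14×450, 2.4×16×14×450) = 128.52 kN/bolt; interior L_c = 51 − 18 = 33, R_n = 241.92 kN/bolt. φR_n = 0.75 × (2×128.52 + 4×241.92) = 918.5 kN.
Governing: min(424.3, 918.5) = 424.3 kN → bolt shear.

424.3 kN (bolt shear governs)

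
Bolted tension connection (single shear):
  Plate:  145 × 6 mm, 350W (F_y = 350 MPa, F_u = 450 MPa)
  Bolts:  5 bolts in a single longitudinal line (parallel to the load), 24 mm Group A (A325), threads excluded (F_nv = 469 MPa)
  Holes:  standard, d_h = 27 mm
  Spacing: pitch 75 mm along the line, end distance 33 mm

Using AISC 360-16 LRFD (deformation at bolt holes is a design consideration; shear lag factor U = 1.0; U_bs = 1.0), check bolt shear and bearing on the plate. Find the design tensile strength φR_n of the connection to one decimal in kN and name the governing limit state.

Bolt shear: A_b = π(24)²/4 = 452.39 mm². φR_n = 0.75 × 469 × 452.39 × 5 × 1 = 795.6 kN.
Bearing (6 mm plate, F_u = 450 MPa): end bolts L_c = 33 − 27/2 = 19.5, R_n = min(1.2×19.5×6×450, 2.4×24×6×450) = 63.18 kN/bolt; interior L_c = 75 − 27 = 48, R_n = 155.52 kN/bolt. φR_n = 0.75 × (1×63.18 + 4×155.52) = 513.9 kN.
Governing: min(795.6, 513.9) = 513.9 kN → bearing.

513.9 kN (bearing governs)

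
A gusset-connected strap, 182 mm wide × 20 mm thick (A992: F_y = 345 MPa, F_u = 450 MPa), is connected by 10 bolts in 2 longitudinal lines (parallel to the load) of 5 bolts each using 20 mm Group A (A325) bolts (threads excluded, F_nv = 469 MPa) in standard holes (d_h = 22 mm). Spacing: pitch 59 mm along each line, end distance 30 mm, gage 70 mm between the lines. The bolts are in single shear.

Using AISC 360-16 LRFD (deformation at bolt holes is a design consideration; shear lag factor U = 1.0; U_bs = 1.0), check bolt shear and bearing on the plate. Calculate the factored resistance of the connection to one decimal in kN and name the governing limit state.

Bolt shear: A_b = π(20)²/4 = 314.16 mm². φR_n = 0.75 × 469 × 314.16 × 10 × 1 = 1105.1 kN.
Bearing (20 mm plate, F_u = 450 MPa): end bolts L_c = 30 − 22/2 = 19, R_n = min(1.2×19×20×450, 2.4×20×20×450) = 205.2 kN/bolt; interior L_c = 59 − 22 = 37, R_n = 399.6 kN/bolt. φR_n = 0.75 × (2×205.2 + 8×399.6) = 2705.4 kN.
Governing: min(1105.1, 2705.4) = 1105.1 kN → bolt shear.

1105.1 kN (bolt shear governs)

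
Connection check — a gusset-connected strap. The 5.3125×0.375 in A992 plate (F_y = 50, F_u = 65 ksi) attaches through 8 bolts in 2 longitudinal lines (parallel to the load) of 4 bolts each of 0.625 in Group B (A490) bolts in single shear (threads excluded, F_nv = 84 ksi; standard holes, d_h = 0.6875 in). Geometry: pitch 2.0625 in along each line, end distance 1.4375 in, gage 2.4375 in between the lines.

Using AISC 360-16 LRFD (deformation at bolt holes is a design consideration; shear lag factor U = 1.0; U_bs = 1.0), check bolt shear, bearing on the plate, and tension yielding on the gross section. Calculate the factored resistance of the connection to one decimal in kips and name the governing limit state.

Bolt shear: A_b = π(0.625)²/4 = 0.3068 in². φR_n = 0.75 × 84 × 0.3068 × 8 × 1 = 154.6 kips.
Bearing (0.375 in plate, F_u = 65 ksi): end bolts L_c = 1.4375 − 0.6875/2 = 1.09375, R_n = min(1.2×1.09375×0.375×65, 2.4×0.625×0.375×65) = 31.992 kips/bolt; interior L_c = 2.0625 − 0.6875 = 1.375, R_n = 36.563 kips/bolt. φR_n = 0.75 × (2×31.992 + 6×36.563) = 212.5 kips.
Tension yield (gross): A_g = 5.3125×0.375 = 1.9922 in². φR_n = 0.90 × 50 × 1.9922 = 89.6 kips.
Governing: min(154.6, 212.5, 89.6) = 89.6 kips → gross-section yield.

89.6 kips (gross-section yield governs)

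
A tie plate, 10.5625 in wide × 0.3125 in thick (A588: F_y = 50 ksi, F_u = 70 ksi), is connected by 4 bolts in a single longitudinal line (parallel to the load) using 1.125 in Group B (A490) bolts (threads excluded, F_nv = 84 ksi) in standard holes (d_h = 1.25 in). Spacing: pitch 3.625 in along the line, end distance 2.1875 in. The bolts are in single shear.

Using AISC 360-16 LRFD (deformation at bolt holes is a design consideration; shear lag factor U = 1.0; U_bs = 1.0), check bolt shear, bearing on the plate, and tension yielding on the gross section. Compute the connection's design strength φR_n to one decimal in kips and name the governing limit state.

148.5 kips (gross-section yield governs)

Bolt shear: A_b = π(1.125)²/4 = 0.99402 in². φR_n = 0.75 × 84 × 0.99402 × 4 × 1 = 250.5 kips.
Bearing (0.3125 in plate, F_u = 70 ksi): end bolts L_c = 2.1875 − 1.25/2 = 1.5625, R_n = min(1.2×1.5625×0.3125×70, 2.4×1.125×0.3125×70) = 41.016 kips/bolt; interior L_c = 3.625 − 1.25 = 2.375, R_n = 59.063 kips/bolt. φR_n = 0.75 × (1×41.016 + 3×59.063) = 163.7 kips.
Tension yield (gross): A_g = 10.5625×0.3125 = 3.3008 in². φR_n = 0.90 × 50 × 3.3008 = 148.5 kips.
Governing: min(250.5, 163.7, 148.5) = 148.5 kips → gross-section yield.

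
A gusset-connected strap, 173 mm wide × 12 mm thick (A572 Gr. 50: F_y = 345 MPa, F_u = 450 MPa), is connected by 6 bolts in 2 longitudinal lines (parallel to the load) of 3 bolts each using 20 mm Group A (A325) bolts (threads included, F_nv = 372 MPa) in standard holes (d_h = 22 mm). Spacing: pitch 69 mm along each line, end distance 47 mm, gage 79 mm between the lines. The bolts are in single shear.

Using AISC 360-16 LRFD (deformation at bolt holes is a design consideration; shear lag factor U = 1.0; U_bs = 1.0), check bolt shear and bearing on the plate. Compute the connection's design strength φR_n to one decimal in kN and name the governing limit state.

525.9 kN (bolt shear governs)

Bolt shear: A_b = π(20)²/4 = 314.16 mm². φR_n = 0.75 × 372 × 314.16 × 6 × 1 = 525.9 kN.
Bearing (12 mm plate, F_u = 450 MPa): end bolts L_c = 47 − 22/2 = 36, R_n = min(1.2×36×12×450, 2.4×20×12×450) = 233.28 kN/bolt; interior L_c = 69 − 22 = 47, R_n = 259.2 kN/bolt. φR_n = 0.75 × (2×233.28 + 4×259.2) = 1127.5 kN.
Governing: min(525.9, 1127.5) = 525.9 kN → bolt shear.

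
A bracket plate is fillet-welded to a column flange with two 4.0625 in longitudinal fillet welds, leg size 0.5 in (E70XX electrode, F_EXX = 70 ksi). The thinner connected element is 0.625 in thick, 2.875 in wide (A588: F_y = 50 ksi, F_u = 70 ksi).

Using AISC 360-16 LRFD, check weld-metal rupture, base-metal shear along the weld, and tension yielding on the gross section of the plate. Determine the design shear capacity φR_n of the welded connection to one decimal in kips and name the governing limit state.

80.9 kips (gross-section yield governs)

Weld metal: throat = 0.707×0.5 = 0.3535 in, L = 2×4.0625 = 8.125 in. φR_n = 0.75 × 0.6 × 70 × 0.3535 × 8.125 = 90.5 kips.
Base metal shear (0.625 in plate): yield φR_n = 1.0×0.6×50×0.625×8.125 = 152.3 kips; rupture φR_n = 0.75×0.6×70×0.625×8.125 = 160.0 kips; take 152.3 kips (yield).
Tension yield (gross): A_g = 2.875×0.625 = 1.7969 in². φR_n = 0.90 × 50 × 1.7969 = 80.9 kips.
Governing: min(90.5, 152.3, 80.9) = 80.9 kips → gross-section yield.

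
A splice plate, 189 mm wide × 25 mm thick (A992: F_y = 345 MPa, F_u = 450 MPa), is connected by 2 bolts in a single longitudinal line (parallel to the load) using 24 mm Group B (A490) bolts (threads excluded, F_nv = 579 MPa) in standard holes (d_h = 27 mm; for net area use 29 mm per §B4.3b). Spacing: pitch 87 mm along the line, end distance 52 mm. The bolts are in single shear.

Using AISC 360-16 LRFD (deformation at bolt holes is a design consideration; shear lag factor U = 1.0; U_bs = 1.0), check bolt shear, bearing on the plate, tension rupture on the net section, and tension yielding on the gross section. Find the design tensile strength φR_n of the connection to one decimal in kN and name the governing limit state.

392.9 kN (bolt shear governs)

Bolt shear: A_b = π(24)²/4 = 452.39 mm². φR_n = 0.75 × 579 × 452.39 × 2 × 1 = 392.9 kN.
Bearing (25 mm plate, F_u = 450 MPa): end bolts L_c = 52 − 27/2 = 38.5, R_n = min(1.2×38.5×25×450, 2.4×24×25×450) = 519.75 kN/bolt; interior L_c = 87 − 27 = 60, R_n = 648 kN/bolt. φR_n = 0.75 × (1×519.75 + 1×648) = 875.8 kN.
Tension rupture (net): A_n = (189 − 1×29)×25 = 4000 mm² (U = 1.0, A_e = A_n). φR_n = 0.75 × 450 × 4000 = 1350.0 kN.
Tension yield (gross): A_g = 189×25 = 4725 mm². φR_n = 0.90 × 345 × 4725 = 1467.1 kN.
Governing: min(392.9, 875.8, 1350.0, 1467.1) = 392.9 kN → bolt shear.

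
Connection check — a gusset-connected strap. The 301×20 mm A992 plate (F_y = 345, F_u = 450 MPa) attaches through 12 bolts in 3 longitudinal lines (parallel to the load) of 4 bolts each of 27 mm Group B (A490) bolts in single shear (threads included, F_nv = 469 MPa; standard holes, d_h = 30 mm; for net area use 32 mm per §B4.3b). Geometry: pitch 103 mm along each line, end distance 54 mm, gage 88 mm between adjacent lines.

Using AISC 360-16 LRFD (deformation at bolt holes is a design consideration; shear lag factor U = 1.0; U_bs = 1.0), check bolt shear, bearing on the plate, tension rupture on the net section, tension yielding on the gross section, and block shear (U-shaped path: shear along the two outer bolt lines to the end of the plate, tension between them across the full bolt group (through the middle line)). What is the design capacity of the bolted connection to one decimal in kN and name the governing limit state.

Bolt shear: A_b = π(27)²/4 = 572.56 mm². φR_n = 0.75 × 469 × 572.56 × 12 × 1 = 2416.8 kN.
Bearing (20 mm plate, F_u = 450 MPa): end bolts L_c = 54 − 30/2 = 39, R_n = min(1.2×39×20×450, 2.4×27×20×450) = 421.2 kN/bolt; interior L_c = 103 − 30 = 73, R_n = 583.2 kN/bolt. φR_n = 0.75 × (3×421.2 + 9×583.2) = 4884.3 kN.
Tension rupture (net): A_n = (301 − 3×32)×20 = 4100 mm² (U = 1.0, A_e = A_n). φR_n = 0.75 × 450 × 4100 = 1383.8 kN.
Tension yield (gross): A_g = 301×20 = 6020 mm². φR_n = 0.90 × 345 × 6020 = 1869.2 kN.
Block shear: shear path 2×[54+3×103] = 2×363 mm, A_gv = 14520, A_nv = 2×(363 − 3.5×32)×20 = 10040 mm²; tension across gage: (176 − 2×32)×20 = 2240 mm². R_n = min(0.6×450×10040, 0.6×345×14520) + 1.0×450×2240 = min(2710.8, 3005.6) + 1008 = 3718.8 kN. φR_n = 0.75 × 3718.8 = 2789.1 kN.
Governing: min(2416.8, 4884.3, 1383.8, 1869.2, 2789.1) = 1383.8 kN → net-section rupture.

1383.8 kN (net-section rupture governs)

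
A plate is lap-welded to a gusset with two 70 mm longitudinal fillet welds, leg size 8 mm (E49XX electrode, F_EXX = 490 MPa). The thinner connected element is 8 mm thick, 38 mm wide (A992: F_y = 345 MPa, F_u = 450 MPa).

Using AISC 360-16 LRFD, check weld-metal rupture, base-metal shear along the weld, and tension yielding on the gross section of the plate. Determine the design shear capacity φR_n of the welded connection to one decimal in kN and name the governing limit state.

Weld metal: throat = 0.707×8 = 5.656 mm, L = 2×70 = 140 mm. φR_n = 0.75 × 0.6 × 490 × 5.656 × 140 = 174.6 kN.
Base metal shear (8 mm plate): yield φR_n = 1.0×0.6×345×8×140 = 231.8 kN; rupture φR_n = 0.75×0.6×450×8×140 = 226.8 kN; take 226.8 kN (rupture).
Tension yield (gross): A_g = 38×8 = 304 mm². φR_n = 0.90 × 345 × 304 = 94.4 kN.
Governing: min(174.6, 226.8, 94.4) = 94.4 kN → gross-section yield.

94.4 kN (gross-section yield governs)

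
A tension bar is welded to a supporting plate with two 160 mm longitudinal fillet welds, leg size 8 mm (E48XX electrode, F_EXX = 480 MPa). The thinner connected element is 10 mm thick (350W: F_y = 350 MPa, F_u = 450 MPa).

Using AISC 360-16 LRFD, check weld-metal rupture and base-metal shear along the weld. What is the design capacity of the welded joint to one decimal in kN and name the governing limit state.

390.9 kN (weld metal governs)

Weld metal: throat = 0.707×8 = 5.656 mm, L = 2×160 = 320 mm. φR_n = 0.75 × 0.6 × 480 × 5.656 × 320 = 390.9 kN.
Base metal shear (10 mm plate): yield φR_n = 1.0×0.6×350×10×320 = 672.0 kN; rupture φR_n = 0.75×0.6×450×10×320 = 648.0 kN; take 648.0 kN (rupture).
Governing: min(390.9, 648.0) = 390.9 kN → weld metal.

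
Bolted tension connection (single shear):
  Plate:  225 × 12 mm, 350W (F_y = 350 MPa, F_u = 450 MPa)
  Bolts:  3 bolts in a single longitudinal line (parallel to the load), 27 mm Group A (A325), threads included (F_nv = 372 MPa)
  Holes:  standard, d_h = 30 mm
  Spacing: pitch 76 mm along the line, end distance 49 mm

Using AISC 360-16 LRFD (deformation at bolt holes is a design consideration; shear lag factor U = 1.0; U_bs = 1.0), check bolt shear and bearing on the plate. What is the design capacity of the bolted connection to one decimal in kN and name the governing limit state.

479.2 kN (bolt shear governs)

Bolt shear: A_b = π(27)²/4 = 572.56 mm². φR_n = 0.75 × 372 × 572.56 × 3 × 1 = 479.2 kN.
Bearing (12 mm plate, F_u = 450 MPa): end bolts L_c = 49 − 30/2 = 34, R_n = min(1.2×34×12×450, 2.4×27×12×450) = 220.32 kN/bolt; interior L_c = 76 − 30 = 46, R_n = 298.08 kN/bolt. φR_n = 0.75 × (1×220.32 + 2×298.08) = 612.4 kN.
Governing: min(479.2, 612.4) = 479.2 kN → bolt shear.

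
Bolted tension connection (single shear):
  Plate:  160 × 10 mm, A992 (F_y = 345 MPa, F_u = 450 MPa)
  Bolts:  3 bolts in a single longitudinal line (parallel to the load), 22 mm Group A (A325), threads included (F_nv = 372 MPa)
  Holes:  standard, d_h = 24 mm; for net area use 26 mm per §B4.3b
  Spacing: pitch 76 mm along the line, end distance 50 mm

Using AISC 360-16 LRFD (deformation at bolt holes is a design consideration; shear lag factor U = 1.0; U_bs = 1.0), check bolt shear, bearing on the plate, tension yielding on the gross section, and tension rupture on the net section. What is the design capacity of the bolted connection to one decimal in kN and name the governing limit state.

Bolt shear: A_b = π(22)²/4 = 380.13 mm². φR_n = 0.75 × 372 × 380.13 × 3 × 1 = 318.2 kN.
Bearing (10 mm plate, F_u = 450 MPa): end bolts L_c = 50 − 24/2 = 38, R_n = min(1.2×38×10×450, 2.4×22×10×450) = 205.2 kN/bolt; interior L_c = 76 − 24 = 52, R_n = 237.6 kN/bolt. φR_n = 0.75 × (1×205.2 + 2×237.6) = 510.3 kN.
Tension yield (gross): A_g = 160×10 = 1600 mm². φR_n = 0.90 × 345 × 1600 = 496.8 kN.
Tension rupture (net): A_n = (160 − 1×26)×10 = 1340 mm² (U = 1.0, A_e = A_n). φR_n = 0.75 × 450 × 1340 = 452.3 kN.
Governing: min(318.2, 510.3, 496.8, 452.3) = 318.2 kN → bolt shear.

318.2 kN (bolt shear governs)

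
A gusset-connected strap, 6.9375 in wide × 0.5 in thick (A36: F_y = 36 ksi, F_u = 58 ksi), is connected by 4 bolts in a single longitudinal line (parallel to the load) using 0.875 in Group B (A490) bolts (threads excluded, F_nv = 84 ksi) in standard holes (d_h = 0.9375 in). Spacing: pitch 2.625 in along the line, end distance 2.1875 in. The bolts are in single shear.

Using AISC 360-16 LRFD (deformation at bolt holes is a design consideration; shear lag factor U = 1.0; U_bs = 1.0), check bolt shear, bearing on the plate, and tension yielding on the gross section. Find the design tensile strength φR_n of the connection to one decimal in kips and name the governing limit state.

Bolt shear: A_b = π(0.875)²/4 = 0.60132 in². φR_n = 0.75 × 84 × 0.60132 × 4 × 1 = 151.5 kips.
Bearing (0.5 in plate, F_u = 58 ksi): end bolts L_c = 2.1875 − 0.9375/2 = 1.71875, R_n = min(1.2×1.71875×0.5×58, 2.4×0.875×0.5×58) = 59.813 kips/bolt; interior L_c = 2.625 − 0.9375 = 1.6875, R_n = 58.725 kips/bolt. φR_n = 0.75 × (1×59.813 + 3×58.725) = 177.0 kips.
Tension yield (gross): A_g = 6.9375×0.5 = 3.4688 in². φR_n = 0.90 × 36 × 3.4688 = 112.4 kips.
Governing: min(151.5, 177.0, 112.4) = 112.4 kips → gross-section yield.

112.4 kips (gross-section yield governs)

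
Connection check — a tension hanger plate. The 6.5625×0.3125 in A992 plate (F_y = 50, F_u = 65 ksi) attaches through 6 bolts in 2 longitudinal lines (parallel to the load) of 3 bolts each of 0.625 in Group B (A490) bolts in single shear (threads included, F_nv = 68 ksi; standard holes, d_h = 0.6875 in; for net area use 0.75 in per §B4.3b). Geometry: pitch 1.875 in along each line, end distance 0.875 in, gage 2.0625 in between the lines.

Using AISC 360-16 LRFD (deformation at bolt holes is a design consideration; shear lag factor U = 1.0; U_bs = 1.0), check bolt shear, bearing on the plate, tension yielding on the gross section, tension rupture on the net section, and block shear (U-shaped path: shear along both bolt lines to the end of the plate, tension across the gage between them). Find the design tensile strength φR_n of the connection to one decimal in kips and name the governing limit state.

Bolt shear: A_b = π(0.625)²/4 = 0.3068 in². φR_n = 0.75 × 68 × 0.3068 × 6 × 1 = 93.9 kips.
Bearing (0.3125 in plate, F_u = 65 ksi): end bolts L_c = 0.875 − 0.6875/2 = 0.53125, R_n = min(1.2×0.53125×0.3125×65, 2.4×0.625×0.3125×65) = 12.949 kips/bolt; interior L_c = 1.875 − 0.6875 = 1.1875, R_n = 28.945 kips/bolt. φR_n = 0.75 × (2×12.949 + 4×28.945) = 106.3 kips.
Tension yield (gross): A_g = 6.5625×0.3125 = 2.0508 in². φR_n = 0.90 × 50 × 2.0508 = 92.3 kips.
Tension rupture (net): A_n = (6.5625 − 2×0.75)×0.3125 = 1.582 in² (U = 1.0, A_e = A_n). φR_n = 0.75 × 65 × 1.582 = 77.1 kips.
Block shear: shear path 2×[0.875+2×1.875] = 2×4.625 in, A_gv = 2.8906, A_nv = 2×(4.625 − 2.5×0.75)×0.3125 = 1.7188 in²; tension across gage: (2.0625 − 1×0.75)×0.3125 = 0.41016 in². R_n = min(0.6×65×1.7188, 0.6×50×2.8906) + 1.0×65×0.41016 = min(67.033, 86.718) + 26.66 = 93.693 kips. φR_n = 0.75 × 93.693 = 70.3 kips.
Governing: min(93.9, 106.3, 92.3, 77.1, 70.3) = 70.3 kips → block shear.

70.3 kips (block shear governs)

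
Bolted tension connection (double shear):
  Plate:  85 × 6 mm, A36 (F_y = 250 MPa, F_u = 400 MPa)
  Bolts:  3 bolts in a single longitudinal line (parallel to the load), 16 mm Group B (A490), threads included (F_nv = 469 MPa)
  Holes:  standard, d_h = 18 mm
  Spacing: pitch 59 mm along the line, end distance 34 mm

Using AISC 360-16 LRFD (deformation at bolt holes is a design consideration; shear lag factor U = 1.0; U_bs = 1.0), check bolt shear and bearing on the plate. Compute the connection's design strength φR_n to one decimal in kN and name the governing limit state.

Bolt shear: A_b = π(16)²/4 = 201.06 mm². φR_n = 0.75 × 469 × 201.06 × 3 × 2 = 424.3 kN.
Bearing (6 mm plate, F_u = 400 MPa): end bolts L_c = 34 − 18/2 = 25, R_n = min(1.2×25×6×400, 2.4×16×6×400) = 72 kN/bolt; interior L_c = 59 − 18 = 41, R_n = 92.16 kN/bolt. φR_n = 0.75 × (1×72 + 2×92.16) = 192.2 kN.
Governing: min(424.3, 192.2) = 192.2 kN → bearing.

192.2 kN (bearing governs)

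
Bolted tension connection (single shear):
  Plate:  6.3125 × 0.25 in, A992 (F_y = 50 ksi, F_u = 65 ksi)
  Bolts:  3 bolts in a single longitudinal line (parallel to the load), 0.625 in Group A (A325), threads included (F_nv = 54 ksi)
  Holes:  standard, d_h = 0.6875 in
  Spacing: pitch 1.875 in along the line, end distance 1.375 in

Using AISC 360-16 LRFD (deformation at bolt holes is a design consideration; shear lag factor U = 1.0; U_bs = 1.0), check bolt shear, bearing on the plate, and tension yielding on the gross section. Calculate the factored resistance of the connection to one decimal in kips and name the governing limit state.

37.3 kips (bolt shear governs)

Bolt shear: A_b = π(0.625)²/4 = 0.3068 in². φR_n = 0.75 × 54 × 0.3068 × 3 × 1 = 37.3 kips.
Bearing (0.25 in plate, F_u = 65 ksi): end bolts L_c = 1.375 − 0.6875/2 = 1.03125, R_n = min(1.2×1.03125×0.25×65, 2.4×0.625×0.25×65) = 20.109 kips/bolt; interior L_c = 1.875 − 0.6875 = 1.1875, R_n = 23.156 kips/bolt. φR_n = 0.75 × (1×20.109 + 2×23.156) = 49.8 kips.
Tension yield (gross): A_g = 6.3125×0.25 = 1.5781 in². φR_n = 0.90 × 50 × 1.5781 = 71.0 kips.
Governing: min(37.3, 49.8, 71.0) = 37.3 kips → bolt shear.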